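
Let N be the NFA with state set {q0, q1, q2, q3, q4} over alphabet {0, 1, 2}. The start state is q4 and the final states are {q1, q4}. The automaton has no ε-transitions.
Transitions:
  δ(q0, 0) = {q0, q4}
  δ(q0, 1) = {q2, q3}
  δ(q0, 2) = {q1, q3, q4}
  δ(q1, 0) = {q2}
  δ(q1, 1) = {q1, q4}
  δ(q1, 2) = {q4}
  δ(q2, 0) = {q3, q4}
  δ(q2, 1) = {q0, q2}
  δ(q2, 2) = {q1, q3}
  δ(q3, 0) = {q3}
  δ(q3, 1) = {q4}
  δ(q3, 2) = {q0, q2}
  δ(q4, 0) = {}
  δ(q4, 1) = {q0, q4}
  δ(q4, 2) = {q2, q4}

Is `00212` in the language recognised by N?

rejected

Start: {q4}
read 0: {}
The reachable set is empty and stays empty for the remaining 4 symbols.
Reachable ∩ accepting = {} — empty.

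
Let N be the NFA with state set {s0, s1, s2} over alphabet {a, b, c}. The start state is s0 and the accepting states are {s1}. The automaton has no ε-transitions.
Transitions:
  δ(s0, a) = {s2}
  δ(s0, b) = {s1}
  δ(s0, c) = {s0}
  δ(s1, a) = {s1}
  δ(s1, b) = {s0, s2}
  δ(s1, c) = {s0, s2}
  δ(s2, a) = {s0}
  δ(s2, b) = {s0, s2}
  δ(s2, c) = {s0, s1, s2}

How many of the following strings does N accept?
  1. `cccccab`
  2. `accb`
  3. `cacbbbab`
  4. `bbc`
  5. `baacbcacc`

`cccccab`: rejected
`accb`: accepted
`cacbbbab`: accepted
`bbc`: accepted
`baacbcacc`: accepted

4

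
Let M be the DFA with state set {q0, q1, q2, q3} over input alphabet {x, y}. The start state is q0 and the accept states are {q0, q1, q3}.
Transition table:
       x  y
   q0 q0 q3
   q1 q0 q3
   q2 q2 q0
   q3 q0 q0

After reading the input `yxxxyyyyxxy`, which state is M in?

q0 --y--> q3
q3 --x--> q0
q0 --x--> q0
q0 --x--> q0
q0 --y--> q3
q3 --y--> q0
q0 --y--> q3
q3 --y--> q0
q0 --x--> q0
q0 --x--> q0
q0 --y--> q3

q3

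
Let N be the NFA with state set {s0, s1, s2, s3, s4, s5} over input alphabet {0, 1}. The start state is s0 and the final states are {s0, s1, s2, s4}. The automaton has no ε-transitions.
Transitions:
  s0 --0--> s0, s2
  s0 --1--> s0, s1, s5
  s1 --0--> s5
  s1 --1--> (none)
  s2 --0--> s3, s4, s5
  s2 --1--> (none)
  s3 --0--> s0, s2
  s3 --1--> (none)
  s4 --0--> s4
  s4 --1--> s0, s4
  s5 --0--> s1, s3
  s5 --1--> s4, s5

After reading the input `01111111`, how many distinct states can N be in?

Start: {s0}
read 0: {s0, s2}
read 1: {s0, s1, s5}
read 1: {s0, s1, s4, s5}
read 1: {s0, s1, s4, s5}
read 1: {s0, s1, s4, s5}
read 1: {s0, s1, s4, s5}
read 1: {s0, s1, s4, s5}
read 1: {s0, s1, s4, s5}
Final reachable set {s0, s1, s4, s5} has 4 states.

4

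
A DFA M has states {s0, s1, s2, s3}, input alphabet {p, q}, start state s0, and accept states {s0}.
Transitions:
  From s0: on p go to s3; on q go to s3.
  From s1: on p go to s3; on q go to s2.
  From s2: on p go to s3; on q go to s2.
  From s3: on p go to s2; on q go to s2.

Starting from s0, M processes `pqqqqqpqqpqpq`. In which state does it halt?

s2

s0 --p--> s3
s3 --q--> s2
s2 --q--> s2
s2 --q--> s2
s2 --q--> s2
s2 --q--> s2
s2 --p--> s3
s3 --q--> s2
s2 --q--> s2
s2 --p--> s3
s3 --q--> s2
s2 --p--> s3
s3 --q--> s2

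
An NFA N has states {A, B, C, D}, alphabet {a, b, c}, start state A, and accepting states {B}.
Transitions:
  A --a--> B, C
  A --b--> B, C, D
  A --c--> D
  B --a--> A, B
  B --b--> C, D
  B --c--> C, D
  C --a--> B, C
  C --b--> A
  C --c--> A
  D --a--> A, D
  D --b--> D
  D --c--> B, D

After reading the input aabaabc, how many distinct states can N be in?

Start: {A}
read a: {B, C}
read a: {A, B, C}
read b: {A, B, C, D}
read a: {A, B, C, D}
read a: {A, B, C, D}
read b: {A, B, C, D}
read c: {A, B, C, D}
Final reachable set {A, B, C, D} has 4 states.

4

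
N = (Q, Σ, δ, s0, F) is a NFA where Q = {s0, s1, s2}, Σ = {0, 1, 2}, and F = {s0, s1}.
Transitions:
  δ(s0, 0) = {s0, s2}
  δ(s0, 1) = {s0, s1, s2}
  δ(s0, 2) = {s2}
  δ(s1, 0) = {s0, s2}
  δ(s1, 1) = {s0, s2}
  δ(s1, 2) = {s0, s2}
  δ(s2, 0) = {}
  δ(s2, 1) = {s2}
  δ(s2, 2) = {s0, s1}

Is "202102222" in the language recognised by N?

rejected

Start: {s0}
read 2: {s2}
read 0: {}
The reachable set is empty and stays empty for the remaining 7 symbols.
Reachable ∩ accepting = {} — empty.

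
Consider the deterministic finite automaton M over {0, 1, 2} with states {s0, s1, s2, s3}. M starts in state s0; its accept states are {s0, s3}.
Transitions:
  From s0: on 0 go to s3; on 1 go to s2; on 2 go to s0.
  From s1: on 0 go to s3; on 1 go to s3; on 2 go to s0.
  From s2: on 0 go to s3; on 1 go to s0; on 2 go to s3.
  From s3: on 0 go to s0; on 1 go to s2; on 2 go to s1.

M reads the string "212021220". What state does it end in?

s0 --2--> s0
s0 --1--> s2
s2 --2--> s3
s3 --0--> s0
s0 --2--> s0
s0 --1--> s2
s2 --2--> s3
s3 --2--> s1
s1 --0--> s3

s3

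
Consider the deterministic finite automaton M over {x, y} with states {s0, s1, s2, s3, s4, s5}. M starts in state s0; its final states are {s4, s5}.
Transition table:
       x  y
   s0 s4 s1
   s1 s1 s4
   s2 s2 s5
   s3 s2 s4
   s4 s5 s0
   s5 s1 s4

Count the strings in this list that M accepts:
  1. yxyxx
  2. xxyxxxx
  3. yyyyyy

0

yxyxx: rejected
xxyxxxx: rejected
yyyyyy: rejected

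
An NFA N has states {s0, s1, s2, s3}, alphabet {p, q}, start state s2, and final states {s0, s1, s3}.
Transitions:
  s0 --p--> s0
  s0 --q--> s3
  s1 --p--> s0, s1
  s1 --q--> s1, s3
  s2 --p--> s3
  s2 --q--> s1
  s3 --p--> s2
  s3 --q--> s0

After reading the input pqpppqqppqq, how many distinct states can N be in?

Start: {s2}
read p: {s3}
read q: {s0}
read p: {s0}
read p: {s0}
read p: {s0}
read q: {s3}
read q: {s0}
read p: {s0}
read p: {s0}
read q: {s3}
read q: {s0}
Final reachable set {s0} has 1 state.

1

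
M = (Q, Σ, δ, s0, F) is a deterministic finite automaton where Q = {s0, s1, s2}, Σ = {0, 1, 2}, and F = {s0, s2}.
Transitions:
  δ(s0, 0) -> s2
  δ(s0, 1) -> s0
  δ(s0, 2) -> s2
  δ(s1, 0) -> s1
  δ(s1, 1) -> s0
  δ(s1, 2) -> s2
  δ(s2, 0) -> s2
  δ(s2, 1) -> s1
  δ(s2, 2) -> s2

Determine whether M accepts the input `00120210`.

s0 --0--> s2
s2 --0--> s2
s2 --1--> s1
s1 --2--> s2
s2 --0--> s2
s2 --2--> s2
s2 --1--> s1
s1 --0--> s1
End in state s1, which is not an accepting state.

rejected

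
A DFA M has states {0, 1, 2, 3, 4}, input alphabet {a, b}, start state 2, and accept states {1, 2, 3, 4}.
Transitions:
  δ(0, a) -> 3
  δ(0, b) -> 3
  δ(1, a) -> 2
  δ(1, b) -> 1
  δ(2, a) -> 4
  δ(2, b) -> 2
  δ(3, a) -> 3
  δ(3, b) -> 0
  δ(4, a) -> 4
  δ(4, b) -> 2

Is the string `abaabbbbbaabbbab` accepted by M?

accepted

2 --a--> 4
4 --b--> 2
2 --a--> 4
4 --a--> 4
4 --b--> 2
2 --b--> 2
2 --b--> 2
2 --b--> 2
2 --b--> 2
2 --a--> 4
4 --a--> 4
4 --b--> 2
2 --b--> 2
2 --b--> 2
2 --a--> 4
4 --b--> 2
End in state 2, which is an accepting state.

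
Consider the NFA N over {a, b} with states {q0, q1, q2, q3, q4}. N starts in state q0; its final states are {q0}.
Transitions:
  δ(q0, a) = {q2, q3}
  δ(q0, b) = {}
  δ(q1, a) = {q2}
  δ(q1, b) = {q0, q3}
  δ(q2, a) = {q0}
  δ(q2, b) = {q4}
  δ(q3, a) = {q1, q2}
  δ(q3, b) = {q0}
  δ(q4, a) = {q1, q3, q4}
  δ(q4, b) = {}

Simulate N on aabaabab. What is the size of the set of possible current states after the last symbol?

Start: {q0}
read a: {q2, q3}
read a: {q0, q1, q2}
read b: {q0, q3, q4}
read a: {q1, q2, q3, q4}
read a: {q0, q1, q2, q3, q4}
read b: {q0, q3, q4}
read a: {q1, q2, q3, q4}
read b: {q0, q3, q4}
Final reachable set {q0, q3, q4} has 3 states.

3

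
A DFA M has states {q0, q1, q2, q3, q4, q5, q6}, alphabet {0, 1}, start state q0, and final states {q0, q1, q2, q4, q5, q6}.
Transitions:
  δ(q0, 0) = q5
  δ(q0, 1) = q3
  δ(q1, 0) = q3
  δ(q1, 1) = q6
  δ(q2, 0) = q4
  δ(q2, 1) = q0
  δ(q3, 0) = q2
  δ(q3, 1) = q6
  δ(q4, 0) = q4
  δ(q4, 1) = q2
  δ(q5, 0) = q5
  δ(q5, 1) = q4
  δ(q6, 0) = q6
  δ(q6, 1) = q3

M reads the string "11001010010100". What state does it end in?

q4

q0 --1--> q3
q3 --1--> q6
q6 --0--> q6
q6 --0--> q6
q6 --1--> q3
q3 --0--> q2
q2 --1--> q0
q0 --0--> q5
q5 --0--> q5
q5 --1--> q4
q4 --0--> q4
q4 --1--> q2
q2 --0--> q4
q4 --0--> q4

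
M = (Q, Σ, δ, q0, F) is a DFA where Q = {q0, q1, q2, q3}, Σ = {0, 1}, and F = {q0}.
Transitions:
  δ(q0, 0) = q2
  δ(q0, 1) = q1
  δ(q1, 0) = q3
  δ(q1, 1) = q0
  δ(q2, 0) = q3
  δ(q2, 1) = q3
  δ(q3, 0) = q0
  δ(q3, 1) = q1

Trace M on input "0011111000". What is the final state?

q0 --0--> q2
q2 --0--> q3
q3 --1--> q1
q1 --1--> q0
q0 --1--> q1
q1 --1--> q0
q0 --1--> q1
q1 --0--> q3
q3 --0--> q0
q0 --0--> q2

q2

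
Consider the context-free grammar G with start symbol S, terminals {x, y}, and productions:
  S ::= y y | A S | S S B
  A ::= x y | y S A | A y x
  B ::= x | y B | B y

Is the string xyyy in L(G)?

yes

S ⇒ AS ⇒ xyS ⇒ xyyy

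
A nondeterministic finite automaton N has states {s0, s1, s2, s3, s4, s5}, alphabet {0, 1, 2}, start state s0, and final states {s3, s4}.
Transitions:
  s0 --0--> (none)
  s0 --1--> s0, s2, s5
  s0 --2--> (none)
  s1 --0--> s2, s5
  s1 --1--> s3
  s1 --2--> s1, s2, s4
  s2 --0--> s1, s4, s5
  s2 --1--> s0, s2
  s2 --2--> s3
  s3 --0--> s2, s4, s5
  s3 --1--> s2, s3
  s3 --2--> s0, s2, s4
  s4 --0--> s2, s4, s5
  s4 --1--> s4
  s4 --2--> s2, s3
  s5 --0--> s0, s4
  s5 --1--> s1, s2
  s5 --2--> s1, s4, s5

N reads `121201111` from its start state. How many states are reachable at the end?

Start: {s0}
read 1: {s0, s2, s5}
read 2: {s1, s3, s4, s5}
read 1: {s1, s2, s3, s4}
read 2: {s0, s1, s2, s3, s4}
read 0: {s1, s2, s4, s5}
read 1: {s0, s1, s2, s3, s4}
read 1: {s0, s2, s3, s4, s5}
read 1: {s0, s1, s2, s3, s4, s5}
read 1: {s0, s1, s2, s3, s4, s5}
Final reachable set {s0, s1, s2, s3, s4, s5} has 6 states.

6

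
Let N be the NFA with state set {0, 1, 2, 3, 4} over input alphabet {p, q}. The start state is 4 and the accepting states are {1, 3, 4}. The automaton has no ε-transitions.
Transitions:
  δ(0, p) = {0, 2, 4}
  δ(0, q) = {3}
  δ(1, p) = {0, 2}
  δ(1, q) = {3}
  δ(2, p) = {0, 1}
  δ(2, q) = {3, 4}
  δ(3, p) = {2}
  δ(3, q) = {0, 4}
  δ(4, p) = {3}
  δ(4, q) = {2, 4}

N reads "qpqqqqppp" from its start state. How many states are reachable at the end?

5

Start: {4}
read q: {2, 4}
read p: {0, 1, 3}
read q: {0, 3, 4}
read q: {0, 2, 3, 4}
read q: {0, 2, 3, 4}
read q: {0, 2, 3, 4}
read p: {0, 1, 2, 3, 4}
read p: {0, 1, 2, 3, 4}
read p: {0, 1, 2, 3, 4}
Final reachable set {0, 1, 2, 3, 4} has 5 states.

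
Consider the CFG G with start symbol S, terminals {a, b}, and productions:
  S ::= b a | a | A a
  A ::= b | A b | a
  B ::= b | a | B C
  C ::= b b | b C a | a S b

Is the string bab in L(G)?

no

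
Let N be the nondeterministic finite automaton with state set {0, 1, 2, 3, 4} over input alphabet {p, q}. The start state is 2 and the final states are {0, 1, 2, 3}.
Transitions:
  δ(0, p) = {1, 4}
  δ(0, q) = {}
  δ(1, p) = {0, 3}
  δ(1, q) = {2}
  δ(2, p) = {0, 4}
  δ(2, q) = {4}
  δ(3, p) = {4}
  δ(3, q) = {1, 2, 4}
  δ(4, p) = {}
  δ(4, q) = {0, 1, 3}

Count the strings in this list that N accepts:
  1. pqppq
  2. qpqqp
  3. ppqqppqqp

pqppq: accepted
qpqqp: rejected
ppqqppqqp: accepted

2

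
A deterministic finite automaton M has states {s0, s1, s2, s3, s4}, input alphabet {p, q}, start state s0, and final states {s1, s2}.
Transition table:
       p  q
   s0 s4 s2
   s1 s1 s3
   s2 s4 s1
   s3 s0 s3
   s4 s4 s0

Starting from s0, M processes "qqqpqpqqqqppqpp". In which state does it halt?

s4

s0 --q--> s2
s2 --q--> s1
s1 --q--> s3
s3 --p--> s0
s0 --q--> s2
s2 --p--> s4
s4 --q--> s0
s0 --q--> s2
s2 --q--> s1
s1 --q--> s3
s3 --p--> s0
s0 --p--> s4
s4 --q--> s0
s0 --p--> s4
s4 --p--> s4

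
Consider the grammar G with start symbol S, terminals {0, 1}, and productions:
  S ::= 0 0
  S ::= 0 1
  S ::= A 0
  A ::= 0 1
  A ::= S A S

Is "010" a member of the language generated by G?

S ⇒ A0 ⇒ 010

yes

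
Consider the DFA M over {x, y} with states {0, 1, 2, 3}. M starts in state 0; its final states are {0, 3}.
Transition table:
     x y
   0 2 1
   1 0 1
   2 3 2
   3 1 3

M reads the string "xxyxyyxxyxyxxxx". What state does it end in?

3

0 --x--> 2
2 --x--> 3
3 --y--> 3
3 --x--> 1
1 --y--> 1
1 --y--> 1
1 --x--> 0
0 --x--> 2
2 --y--> 2
2 --x--> 3
3 --y--> 3
3 --x--> 1
1 --x--> 0
0 --x--> 2
2 --x--> 3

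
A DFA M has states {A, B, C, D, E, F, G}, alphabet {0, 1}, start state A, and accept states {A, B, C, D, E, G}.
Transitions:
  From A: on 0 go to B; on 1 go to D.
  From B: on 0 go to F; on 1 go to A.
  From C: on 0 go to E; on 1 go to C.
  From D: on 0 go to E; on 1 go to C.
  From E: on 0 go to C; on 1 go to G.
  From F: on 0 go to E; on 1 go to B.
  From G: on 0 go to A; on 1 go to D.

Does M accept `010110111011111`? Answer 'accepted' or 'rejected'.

accepted

A --0--> B
B --1--> A
A --0--> B
B --1--> A
A --1--> D
D --0--> E
E --1--> G
G --1--> D
D --1--> C
C --0--> E
E --1--> G
G --1--> D
D --1--> C
C --1--> C
C --1--> C
End in state C, which is an accepting state.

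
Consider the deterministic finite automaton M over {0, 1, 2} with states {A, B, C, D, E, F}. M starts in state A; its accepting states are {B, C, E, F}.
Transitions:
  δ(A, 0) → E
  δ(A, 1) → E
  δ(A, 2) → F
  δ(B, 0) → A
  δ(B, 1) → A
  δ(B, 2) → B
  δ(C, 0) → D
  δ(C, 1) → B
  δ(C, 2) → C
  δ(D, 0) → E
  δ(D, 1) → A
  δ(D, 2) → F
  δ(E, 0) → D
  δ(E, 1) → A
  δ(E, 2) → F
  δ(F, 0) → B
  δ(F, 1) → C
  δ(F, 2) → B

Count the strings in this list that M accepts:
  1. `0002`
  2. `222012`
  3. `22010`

2

`0002`: accepted
`222012`: accepted
`22010`: rejected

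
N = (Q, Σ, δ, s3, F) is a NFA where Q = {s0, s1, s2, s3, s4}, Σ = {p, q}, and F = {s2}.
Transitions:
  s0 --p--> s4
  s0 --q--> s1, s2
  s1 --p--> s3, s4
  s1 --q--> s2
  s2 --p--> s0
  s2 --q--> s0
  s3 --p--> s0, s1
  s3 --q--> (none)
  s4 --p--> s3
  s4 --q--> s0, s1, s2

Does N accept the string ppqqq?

Start: {s3}
read p: {s0, s1}
read p: {s3, s4}
read q: {s0, s1, s2}
read q: {s0, s1, s2}
read q: {s0, s1, s2}
Reachable ∩ accepting = {s2} — nonempty.

accepted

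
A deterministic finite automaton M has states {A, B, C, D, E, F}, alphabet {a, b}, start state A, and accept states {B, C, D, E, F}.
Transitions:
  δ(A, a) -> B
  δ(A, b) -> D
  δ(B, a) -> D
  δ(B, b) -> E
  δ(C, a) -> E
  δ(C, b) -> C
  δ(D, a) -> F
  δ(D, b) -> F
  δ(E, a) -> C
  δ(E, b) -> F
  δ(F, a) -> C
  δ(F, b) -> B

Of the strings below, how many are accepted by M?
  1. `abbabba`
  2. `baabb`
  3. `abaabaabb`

`abbabba`: accepted
`baabb`: accepted
`abaabaabb`: accepted

3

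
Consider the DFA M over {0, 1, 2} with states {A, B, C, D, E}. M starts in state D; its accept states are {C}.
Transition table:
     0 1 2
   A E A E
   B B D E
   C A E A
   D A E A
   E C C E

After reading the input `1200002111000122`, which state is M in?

D --1--> E
E --2--> E
E --0--> C
C --0--> A
A --0--> E
E --0--> C
C --2--> A
A --1--> A
A --1--> A
A --1--> A
A --0--> E
E --0--> C
C --0--> A
A --1--> A
A --2--> E
E --2--> E

E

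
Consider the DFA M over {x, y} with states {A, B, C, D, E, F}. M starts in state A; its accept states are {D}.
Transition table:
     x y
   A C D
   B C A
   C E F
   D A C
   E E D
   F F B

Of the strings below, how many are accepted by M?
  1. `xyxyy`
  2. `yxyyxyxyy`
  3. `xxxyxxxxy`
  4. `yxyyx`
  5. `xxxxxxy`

2

`xyxyy`: rejected
`yxyyxyxyy`: rejected
`xxxyxxxxy`: accepted
`yxyyx`: rejected
`xxxxxxy`: accepted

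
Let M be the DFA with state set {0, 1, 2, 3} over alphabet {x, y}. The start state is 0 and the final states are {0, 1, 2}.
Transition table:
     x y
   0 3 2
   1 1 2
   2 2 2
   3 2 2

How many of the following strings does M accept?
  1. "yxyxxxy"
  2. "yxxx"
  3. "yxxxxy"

"yxyxxxy": accepted
"yxxx": accepted
"yxxxxy": accepted

3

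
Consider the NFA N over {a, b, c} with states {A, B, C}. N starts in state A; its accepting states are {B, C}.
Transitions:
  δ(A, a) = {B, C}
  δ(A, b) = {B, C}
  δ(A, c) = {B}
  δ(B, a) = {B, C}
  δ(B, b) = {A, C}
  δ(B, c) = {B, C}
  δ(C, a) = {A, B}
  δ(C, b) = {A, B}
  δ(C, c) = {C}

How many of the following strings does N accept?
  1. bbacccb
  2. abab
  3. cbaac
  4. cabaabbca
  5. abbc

5

bbacccb: accepted
abab: accepted
cbaac: accepted
cabaabbca: accepted
abbc: accepted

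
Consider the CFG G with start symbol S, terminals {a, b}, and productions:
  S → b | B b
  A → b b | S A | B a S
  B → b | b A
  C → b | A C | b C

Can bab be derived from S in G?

no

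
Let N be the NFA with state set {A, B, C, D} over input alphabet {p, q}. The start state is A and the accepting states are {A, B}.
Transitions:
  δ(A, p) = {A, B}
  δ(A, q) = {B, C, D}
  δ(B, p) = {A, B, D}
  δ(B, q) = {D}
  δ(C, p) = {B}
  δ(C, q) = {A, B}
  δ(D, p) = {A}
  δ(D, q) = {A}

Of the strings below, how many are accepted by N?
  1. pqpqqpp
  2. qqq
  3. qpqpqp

3

pqpqqpp: accepted
qqq: accepted
qpqpqp: accepted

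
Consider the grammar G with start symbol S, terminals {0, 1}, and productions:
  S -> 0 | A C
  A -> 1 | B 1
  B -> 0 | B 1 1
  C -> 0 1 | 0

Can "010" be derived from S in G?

S ⇒ AC ⇒ B1C ⇒ 01C ⇒ 010

yes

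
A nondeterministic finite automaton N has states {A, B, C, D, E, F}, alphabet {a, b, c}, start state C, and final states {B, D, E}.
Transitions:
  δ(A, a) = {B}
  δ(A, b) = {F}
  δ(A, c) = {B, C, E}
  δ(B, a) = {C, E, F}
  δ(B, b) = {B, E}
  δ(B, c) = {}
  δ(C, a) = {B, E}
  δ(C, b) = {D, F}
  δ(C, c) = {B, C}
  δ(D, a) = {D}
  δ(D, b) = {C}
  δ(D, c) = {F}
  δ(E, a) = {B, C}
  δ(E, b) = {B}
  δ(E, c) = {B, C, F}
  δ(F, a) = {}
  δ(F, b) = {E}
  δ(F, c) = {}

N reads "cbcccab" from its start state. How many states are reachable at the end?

4

Start: {C}
read c: {B, C}
read b: {B, D, E, F}
read c: {B, C, F}
read c: {B, C}
read c: {B, C}
read a: {B, C, E, F}
read b: {B, D, E, F}
Final reachable set {B, D, E, F} has 4 states.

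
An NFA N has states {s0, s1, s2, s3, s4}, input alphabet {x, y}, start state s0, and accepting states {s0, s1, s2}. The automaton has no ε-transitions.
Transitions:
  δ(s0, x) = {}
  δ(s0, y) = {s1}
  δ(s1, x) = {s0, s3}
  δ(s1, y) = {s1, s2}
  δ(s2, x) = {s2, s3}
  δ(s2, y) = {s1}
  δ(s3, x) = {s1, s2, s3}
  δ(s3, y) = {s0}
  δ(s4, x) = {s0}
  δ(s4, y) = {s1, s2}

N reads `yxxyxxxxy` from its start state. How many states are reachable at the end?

3

Start: {s0}
read y: {s1}
read x: {s0, s3}
read x: {s1, s2, s3}
read y: {s0, s1, s2}
read x: {s0, s2, s3}
read x: {s1, s2, s3}
read x: {s0, s1, s2, s3}
read x: {s0, s1, s2, s3}
read y: {s0, s1, s2}
Final reachable set {s0, s1, s2} has 3 states.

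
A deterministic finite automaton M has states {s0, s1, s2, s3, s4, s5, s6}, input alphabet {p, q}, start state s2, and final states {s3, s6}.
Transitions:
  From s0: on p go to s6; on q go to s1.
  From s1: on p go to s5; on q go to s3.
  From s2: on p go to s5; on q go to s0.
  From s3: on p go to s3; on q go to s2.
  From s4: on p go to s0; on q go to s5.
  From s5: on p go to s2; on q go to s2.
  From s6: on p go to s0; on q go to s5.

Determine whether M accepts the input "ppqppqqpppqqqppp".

rejected

s2 --p--> s5
s5 --p--> s2
s2 --q--> s0
s0 --p--> s6
s6 --p--> s0
s0 --q--> s1
s1 --q--> s3
s3 --p--> s3
s3 --p--> s3
s3 --p--> s3
s3 --q--> s2
s2 --q--> s0
s0 --q--> s1
s1 --p--> s5
s5 --p--> s2
s2 --p--> s5
End in state s5, which is not an accepting state.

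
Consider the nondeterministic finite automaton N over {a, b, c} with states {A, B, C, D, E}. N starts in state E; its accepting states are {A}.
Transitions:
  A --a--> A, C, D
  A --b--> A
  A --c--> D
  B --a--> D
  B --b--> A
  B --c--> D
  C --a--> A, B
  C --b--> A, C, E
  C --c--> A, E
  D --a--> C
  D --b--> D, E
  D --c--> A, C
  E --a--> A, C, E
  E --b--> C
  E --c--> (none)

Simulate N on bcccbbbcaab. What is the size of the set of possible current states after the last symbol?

Start: {E}
read b: {C}
read c: {A, E}
read c: {D}
read c: {A, C}
read b: {A, C, E}
read b: {A, C, E}
read b: {A, C, E}
read c: {A, D, E}
read a: {A, C, D, E}
read a: {A, B, C, D, E}
read b: {A, C, D, E}
Final reachable set {A, C, D, E} has 4 states.

4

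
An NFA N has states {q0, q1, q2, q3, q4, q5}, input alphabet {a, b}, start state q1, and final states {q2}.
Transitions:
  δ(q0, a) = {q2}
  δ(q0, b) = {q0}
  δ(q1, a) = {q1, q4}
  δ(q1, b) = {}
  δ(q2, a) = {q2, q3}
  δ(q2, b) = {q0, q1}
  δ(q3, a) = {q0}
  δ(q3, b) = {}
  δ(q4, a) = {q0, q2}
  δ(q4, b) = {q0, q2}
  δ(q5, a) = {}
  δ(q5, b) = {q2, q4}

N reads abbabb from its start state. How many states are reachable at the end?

Start: {q1}
read a: {q1, q4}
read b: {q0, q2}
read b: {q0, q1}
read a: {q1, q2, q4}
read b: {q0, q1, q2}
read b: {q0, q1}
Final reachable set {q0, q1} has 2 states.

2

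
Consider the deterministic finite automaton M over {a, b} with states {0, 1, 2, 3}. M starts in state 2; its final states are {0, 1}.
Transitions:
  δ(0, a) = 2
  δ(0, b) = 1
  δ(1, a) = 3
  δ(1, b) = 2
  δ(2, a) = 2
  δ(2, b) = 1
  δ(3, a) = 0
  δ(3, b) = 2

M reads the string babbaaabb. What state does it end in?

2

2 --b--> 1
1 --a--> 3
3 --b--> 2
2 --b--> 1
1 --a--> 3
3 --a--> 0
0 --a--> 2
2 --b--> 1
1 --b--> 2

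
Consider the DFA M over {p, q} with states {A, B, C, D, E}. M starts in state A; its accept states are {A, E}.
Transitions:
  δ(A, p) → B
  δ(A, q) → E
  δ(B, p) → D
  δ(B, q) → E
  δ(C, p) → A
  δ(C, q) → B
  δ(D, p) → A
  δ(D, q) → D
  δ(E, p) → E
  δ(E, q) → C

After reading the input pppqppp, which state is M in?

A --p--> B
B --p--> D
D --p--> A
A --q--> E
E --p--> E
E --p--> E
E --p--> E

E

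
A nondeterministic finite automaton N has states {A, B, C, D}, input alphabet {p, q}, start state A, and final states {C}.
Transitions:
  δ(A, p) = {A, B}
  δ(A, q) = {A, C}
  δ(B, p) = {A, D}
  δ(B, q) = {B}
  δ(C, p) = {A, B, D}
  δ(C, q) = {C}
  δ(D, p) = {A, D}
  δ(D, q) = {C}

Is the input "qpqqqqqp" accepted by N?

rejected

Start: {A}
read q: {A, C}
read p: {A, B, D}
read q: {A, B, C}
read q: {A, B, C}
read q: {A, B, C}
read q: {A, B, C}
read q: {A, B, C}
read p: {A, B, D}
Reachable ∩ accepting = {} — empty.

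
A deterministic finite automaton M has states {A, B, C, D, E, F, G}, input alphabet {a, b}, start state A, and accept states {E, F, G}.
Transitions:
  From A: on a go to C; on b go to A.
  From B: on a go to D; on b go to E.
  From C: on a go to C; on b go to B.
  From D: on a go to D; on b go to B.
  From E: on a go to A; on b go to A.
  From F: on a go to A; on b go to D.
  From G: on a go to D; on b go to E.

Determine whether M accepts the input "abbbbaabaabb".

accepted

A --a--> C
C --b--> B
B --b--> E
E --b--> A
A --b--> A
A --a--> C
C --a--> C
C --b--> B
B --a--> D
D --a--> D
D --b--> B
B --b--> E
End in state E, which is an accepting state.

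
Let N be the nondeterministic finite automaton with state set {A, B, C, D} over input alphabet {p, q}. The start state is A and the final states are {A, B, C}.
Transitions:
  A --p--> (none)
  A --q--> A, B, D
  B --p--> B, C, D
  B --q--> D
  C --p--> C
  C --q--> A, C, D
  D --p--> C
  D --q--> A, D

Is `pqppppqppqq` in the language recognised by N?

rejected

Start: {A}
read p: {}
The reachable set is empty and stays empty for the remaining 10 symbols.
Reachable ∩ accepting = {} — empty.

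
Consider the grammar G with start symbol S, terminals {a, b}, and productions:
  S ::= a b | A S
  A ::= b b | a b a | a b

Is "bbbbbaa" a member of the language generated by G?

no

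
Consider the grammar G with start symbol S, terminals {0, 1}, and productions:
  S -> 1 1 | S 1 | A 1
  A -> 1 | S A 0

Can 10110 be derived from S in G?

no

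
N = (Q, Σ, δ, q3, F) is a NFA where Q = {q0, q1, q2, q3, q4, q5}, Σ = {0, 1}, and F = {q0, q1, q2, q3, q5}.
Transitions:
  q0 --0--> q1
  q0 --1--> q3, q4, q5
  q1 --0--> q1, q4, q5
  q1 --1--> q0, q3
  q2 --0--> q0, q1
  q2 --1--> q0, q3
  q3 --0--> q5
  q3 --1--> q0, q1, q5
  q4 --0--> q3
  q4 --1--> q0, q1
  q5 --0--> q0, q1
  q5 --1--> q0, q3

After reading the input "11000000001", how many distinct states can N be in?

5

Start: {q3}
read 1: {q0, q1, q5}
read 1: {q0, q3, q4, q5}
read 0: {q0, q1, q3, q5}
read 0: {q0, q1, q4, q5}
read 0: {q0, q1, q3, q4, q5}
read 0: {q0, q1, q3, q4, q5}
read 0: {q0, q1, q3, q4, q5}
read 0: {q0, q1, q3, q4, q5}
read 0: {q0, q1, q3, q4, q5}
read 0: {q0, q1, q3, q4, q5}
read 1: {q0, q1, q3, q4, q5}
Final reachable set {q0, q1, q3, q4, q5} has 5 states.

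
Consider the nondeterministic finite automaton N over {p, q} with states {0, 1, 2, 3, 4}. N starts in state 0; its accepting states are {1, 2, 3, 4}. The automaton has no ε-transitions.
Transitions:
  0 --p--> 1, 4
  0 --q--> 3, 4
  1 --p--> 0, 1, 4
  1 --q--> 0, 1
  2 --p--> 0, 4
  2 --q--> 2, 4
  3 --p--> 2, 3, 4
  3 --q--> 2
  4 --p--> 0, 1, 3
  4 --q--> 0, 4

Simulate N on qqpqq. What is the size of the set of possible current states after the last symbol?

5

Start: {0}
read q: {3, 4}
read q: {0, 2, 4}
read p: {0, 1, 3, 4}
read q: {0, 1, 2, 3, 4}
read q: {0, 1, 2, 3, 4}
Final reachable set {0, 1, 2, 3, 4} has 5 states.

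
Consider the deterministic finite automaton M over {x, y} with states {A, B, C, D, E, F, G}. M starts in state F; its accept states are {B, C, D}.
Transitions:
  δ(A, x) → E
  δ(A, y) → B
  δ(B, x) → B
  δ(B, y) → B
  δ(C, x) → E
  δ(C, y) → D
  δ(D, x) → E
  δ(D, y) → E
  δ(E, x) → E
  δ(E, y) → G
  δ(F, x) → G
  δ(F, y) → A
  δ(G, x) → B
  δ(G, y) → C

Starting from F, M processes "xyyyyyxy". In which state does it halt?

F --x--> G
G --y--> C
C --y--> D
D --y--> E
E --y--> G
G --y--> C
C --x--> E
E --y--> G

G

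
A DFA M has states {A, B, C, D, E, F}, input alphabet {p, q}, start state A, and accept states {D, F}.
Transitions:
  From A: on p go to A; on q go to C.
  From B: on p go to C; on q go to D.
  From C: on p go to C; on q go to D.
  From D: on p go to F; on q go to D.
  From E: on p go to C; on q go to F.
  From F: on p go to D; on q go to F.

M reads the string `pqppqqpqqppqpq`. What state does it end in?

D

A --p--> A
A --q--> C
C --p--> C
C --p--> C
C --q--> D
D --q--> D
D --p--> F
F --q--> F
F --q--> F
F --p--> D
D --p--> F
F --q--> F
F --p--> D
D --q--> D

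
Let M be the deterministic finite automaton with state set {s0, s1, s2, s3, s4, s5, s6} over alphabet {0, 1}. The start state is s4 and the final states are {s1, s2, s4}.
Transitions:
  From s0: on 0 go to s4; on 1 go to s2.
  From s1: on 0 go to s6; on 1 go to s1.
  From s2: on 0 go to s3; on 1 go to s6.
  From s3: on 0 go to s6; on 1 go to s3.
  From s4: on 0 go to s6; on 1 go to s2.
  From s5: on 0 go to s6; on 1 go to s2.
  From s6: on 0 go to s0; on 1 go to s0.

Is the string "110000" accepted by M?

s4 --1--> s2
s2 --1--> s6
s6 --0--> s0
s0 --0--> s4
s4 --0--> s6
s6 --0--> s0
End in state s0, which is not an accepting state.

rejected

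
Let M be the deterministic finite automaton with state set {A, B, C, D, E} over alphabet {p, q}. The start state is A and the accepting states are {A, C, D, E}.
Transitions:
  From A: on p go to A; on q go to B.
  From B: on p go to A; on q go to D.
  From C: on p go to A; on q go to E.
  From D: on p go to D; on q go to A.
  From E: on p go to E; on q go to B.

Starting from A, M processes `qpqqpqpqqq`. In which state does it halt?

A --q--> B
B --p--> A
A --q--> B
B --q--> D
D --p--> D
D --q--> A
A --p--> A
A --q--> B
B --q--> D
D --q--> A

A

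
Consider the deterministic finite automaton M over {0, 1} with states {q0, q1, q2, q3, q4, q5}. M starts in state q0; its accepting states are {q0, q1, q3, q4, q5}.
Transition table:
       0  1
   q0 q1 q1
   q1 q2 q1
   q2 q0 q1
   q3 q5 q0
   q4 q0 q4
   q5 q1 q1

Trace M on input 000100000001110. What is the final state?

q2

q0 --0--> q1
q1 --0--> q2
q2 --0--> q0
q0 --1--> q1
q1 --0--> q2
q2 --0--> q0
q0 --0--> q1
q1 --0--> q2
q2 --0--> q0
q0 --0--> q1
q1 --0--> q2
q2 --1--> q1
q1 --1--> q1
q1 --1--> q1
q1 --0--> q2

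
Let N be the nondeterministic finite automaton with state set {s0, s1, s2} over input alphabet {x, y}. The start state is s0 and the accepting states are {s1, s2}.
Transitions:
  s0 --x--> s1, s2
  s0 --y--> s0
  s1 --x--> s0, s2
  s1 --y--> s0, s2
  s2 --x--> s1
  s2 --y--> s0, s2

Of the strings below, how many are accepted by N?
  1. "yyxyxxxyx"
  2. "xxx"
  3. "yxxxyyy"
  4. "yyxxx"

4

"yyxyxxxyx": accepted
"xxx": accepted
"yxxxyyy": accepted
"yyxxx": accepted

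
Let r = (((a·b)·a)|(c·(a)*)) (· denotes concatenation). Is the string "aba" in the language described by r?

The left alternative ((a·b)·a) matches aba.

yes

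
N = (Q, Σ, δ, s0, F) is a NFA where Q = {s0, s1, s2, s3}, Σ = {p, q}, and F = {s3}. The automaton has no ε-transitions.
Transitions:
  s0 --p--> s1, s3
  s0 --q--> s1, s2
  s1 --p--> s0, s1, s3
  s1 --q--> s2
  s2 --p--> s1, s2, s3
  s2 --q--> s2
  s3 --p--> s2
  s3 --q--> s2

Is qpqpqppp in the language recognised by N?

accepted

Start: {s0}
read q: {s1, s2}
read p: {s0, s1, s2, s3}
read q: {s1, s2}
read p: {s0, s1, s2, s3}
read q: {s1, s2}
read p: {s0, s1, s2, s3}
read p: {s0, s1, s2, s3}
read p: {s0, s1, s2, s3}
Reachable ∩ accepting = {s3} — nonempty.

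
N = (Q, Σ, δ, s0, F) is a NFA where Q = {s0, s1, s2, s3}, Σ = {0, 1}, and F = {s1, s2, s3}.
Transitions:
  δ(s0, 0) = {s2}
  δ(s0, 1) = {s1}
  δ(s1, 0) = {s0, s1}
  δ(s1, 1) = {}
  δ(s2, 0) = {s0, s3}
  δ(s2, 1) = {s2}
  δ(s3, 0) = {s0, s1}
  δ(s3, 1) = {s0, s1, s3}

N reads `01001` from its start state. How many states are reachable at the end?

Start: {s0}
read 0: {s2}
read 1: {s2}
read 0: {s0, s3}
read 0: {s0, s1, s2}
read 1: {s1, s2}
Final reachable set {s1, s2} has 2 states.

2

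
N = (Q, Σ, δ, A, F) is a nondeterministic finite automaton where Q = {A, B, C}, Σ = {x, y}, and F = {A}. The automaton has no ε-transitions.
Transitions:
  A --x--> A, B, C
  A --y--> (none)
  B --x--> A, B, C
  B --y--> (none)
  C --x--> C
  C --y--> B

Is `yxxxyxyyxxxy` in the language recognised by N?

Start: {A}
read y: {}
The reachable set is empty and stays empty for the remaining 11 symbols.
Reachable ∩ accepting = {} — empty.

rejected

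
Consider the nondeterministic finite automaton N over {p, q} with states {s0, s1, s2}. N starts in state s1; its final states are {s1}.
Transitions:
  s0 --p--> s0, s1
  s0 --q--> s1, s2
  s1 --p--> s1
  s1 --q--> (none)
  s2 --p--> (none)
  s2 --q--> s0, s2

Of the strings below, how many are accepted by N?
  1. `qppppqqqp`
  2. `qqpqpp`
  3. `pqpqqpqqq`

`qppppqqqp`: rejected
`qqpqpp`: rejected
`pqpqqpqqq`: rejected

0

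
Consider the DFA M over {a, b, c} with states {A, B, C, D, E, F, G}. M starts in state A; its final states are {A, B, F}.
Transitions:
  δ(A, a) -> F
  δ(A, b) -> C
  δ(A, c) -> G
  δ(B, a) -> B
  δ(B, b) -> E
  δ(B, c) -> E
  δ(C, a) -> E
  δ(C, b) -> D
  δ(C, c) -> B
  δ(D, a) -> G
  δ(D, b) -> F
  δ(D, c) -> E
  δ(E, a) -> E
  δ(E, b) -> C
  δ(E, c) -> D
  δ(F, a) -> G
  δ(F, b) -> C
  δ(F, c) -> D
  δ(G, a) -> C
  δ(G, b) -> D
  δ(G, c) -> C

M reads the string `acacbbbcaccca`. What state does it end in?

A --a--> F
F --c--> D
D --a--> G
G --c--> C
C --b--> D
D --b--> F
F --b--> C
C --c--> B
B --a--> B
B --c--> E
E --c--> D
D --c--> E
E --a--> E

E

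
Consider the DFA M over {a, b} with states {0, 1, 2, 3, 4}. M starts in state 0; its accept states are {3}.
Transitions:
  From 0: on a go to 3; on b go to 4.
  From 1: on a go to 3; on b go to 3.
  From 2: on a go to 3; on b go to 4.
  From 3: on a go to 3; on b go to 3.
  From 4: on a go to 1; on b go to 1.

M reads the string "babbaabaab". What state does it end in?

0 --b--> 4
4 --a--> 1
1 --b--> 3
3 --b--> 3
3 --a--> 3
3 --a--> 3
3 --b--> 3
3 --a--> 3
3 --a--> 3
3 --b--> 3

3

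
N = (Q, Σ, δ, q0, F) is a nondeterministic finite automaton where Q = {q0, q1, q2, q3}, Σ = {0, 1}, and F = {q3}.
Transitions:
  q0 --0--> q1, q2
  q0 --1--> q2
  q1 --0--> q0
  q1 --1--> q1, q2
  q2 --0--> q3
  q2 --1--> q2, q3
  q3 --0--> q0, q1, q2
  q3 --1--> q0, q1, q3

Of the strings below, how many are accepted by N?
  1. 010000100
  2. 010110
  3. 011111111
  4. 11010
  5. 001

5

010000100: accepted
010110: accepted
011111111: accepted
11010: accepted
001: accepted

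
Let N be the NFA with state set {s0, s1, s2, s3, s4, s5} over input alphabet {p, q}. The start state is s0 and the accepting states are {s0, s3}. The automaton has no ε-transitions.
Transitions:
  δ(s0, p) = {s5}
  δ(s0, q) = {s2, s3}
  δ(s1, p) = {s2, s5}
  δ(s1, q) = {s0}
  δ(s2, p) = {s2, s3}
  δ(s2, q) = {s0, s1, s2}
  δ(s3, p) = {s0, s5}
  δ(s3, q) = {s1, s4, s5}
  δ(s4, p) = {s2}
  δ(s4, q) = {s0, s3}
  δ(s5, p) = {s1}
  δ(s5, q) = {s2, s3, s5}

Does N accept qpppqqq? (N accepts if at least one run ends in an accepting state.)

accepted

Start: {s0}
read q: {s2, s3}
read p: {s0, s2, s3, s5}
read p: {s0, s1, s2, s3, s5}
read p: {s0, s1, s2, s3, s5}
read q: {s0, s1, s2, s3, s4, s5}
read q: {s0, s1, s2, s3, s4, s5}
read q: {s0, s1, s2, s3, s4, s5}
Reachable ∩ accepting = {s0, s3} — nonempty.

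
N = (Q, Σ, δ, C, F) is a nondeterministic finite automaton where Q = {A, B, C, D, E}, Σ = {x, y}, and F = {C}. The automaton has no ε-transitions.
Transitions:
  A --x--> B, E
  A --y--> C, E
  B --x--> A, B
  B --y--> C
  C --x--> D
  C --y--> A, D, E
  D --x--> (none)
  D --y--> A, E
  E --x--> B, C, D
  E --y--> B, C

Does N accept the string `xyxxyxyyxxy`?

Start: {C}
read x: {D}
read y: {A, E}
read x: {B, C, D, E}
read x: {A, B, C, D}
read y: {A, C, D, E}
read x: {B, C, D, E}
read y: {A, B, C, D, E}
read y: {A, B, C, D, E}
read x: {A, B, C, D, E}
read x: {A, B, C, D, E}
read y: {A, B, C, D, E}
Reachable ∩ accepting = {C} — nonempty.

accepted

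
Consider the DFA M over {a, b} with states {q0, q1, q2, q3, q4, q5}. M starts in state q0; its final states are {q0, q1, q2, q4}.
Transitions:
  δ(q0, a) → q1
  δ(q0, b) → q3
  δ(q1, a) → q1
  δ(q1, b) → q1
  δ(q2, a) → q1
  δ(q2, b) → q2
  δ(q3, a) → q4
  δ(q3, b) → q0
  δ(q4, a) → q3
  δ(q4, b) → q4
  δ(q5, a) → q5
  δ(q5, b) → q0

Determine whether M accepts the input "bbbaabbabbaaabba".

accepted

q0 --b--> q3
q3 --b--> q0
q0 --b--> q3
q3 --a--> q4
q4 --a--> q3
q3 --b--> q0
q0 --b--> q3
q3 --a--> q4
q4 --b--> q4
q4 --b--> q4
q4 --a--> q3
q3 --a--> q4
q4 --a--> q3
q3 --b--> q0
q0 --b--> q3
q3 --a--> q4
End in state q4, which is an accepting state.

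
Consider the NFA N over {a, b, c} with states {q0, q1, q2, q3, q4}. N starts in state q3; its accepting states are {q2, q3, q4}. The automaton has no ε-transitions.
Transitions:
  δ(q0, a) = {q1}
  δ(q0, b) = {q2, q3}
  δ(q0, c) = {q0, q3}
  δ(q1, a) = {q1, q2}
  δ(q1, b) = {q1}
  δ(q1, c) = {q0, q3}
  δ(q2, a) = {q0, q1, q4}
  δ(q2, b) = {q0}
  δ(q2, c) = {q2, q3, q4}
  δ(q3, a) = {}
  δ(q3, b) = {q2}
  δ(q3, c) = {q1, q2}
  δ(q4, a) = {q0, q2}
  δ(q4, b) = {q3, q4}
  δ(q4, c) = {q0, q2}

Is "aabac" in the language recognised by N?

rejected

Start: {q3}
read a: {}
The reachable set is empty and stays empty for the remaining 4 symbols.
Reachable ∩ accepting = {} — empty.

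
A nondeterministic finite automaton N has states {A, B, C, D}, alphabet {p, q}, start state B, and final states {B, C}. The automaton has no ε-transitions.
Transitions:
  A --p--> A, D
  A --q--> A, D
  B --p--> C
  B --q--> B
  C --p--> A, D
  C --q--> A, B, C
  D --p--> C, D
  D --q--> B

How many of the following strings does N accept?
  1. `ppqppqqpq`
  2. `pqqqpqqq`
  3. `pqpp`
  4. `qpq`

`ppqppqqpq`: accepted
`pqqqpqqq`: accepted
`pqpp`: accepted
`qpq`: accepted

4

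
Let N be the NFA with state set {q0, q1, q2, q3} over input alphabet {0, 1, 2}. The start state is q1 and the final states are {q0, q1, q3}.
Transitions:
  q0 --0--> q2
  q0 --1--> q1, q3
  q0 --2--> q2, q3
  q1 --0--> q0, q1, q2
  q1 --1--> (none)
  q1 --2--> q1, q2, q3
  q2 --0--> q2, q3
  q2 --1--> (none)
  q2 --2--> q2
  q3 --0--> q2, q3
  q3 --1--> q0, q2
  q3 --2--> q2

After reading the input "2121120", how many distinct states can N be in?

Start: {q1}
read 2: {q1, q2, q3}
read 1: {q0, q2}
read 2: {q2, q3}
read 1: {q0, q2}
read 1: {q1, q3}
read 2: {q1, q2, q3}
read 0: {q0, q1, q2, q3}
Final reachable set {q0, q1, q2, q3} has 4 states.

4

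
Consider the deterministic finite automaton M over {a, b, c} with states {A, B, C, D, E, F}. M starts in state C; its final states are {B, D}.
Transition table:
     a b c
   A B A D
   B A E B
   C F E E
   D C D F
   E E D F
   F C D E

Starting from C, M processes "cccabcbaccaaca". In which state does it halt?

C --c--> E
E --c--> F
F --c--> E
E --a--> E
E --b--> D
D --c--> F
F --b--> D
D --a--> C
C --c--> E
E --c--> F
F --a--> C
C --a--> F
F --c--> E
E --a--> E

E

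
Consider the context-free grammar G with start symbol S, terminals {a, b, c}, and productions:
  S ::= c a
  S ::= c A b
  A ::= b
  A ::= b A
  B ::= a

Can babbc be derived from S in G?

no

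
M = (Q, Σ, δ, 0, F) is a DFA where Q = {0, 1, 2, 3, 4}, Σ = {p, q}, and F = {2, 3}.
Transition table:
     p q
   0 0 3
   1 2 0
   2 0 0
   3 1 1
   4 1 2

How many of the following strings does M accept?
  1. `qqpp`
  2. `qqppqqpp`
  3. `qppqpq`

`qqpp`: rejected
`qqppqqpp`: rejected
`qppqpq`: accepted

1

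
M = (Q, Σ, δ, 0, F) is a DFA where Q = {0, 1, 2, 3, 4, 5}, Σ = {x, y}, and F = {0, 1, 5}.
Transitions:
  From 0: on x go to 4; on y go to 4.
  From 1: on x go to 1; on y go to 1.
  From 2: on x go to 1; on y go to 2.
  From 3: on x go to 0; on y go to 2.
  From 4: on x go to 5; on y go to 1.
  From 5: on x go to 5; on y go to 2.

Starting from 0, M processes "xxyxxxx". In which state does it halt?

1

0 --x--> 4
4 --x--> 5
5 --y--> 2
2 --x--> 1
1 --x--> 1
1 --x--> 1
1 --x--> 1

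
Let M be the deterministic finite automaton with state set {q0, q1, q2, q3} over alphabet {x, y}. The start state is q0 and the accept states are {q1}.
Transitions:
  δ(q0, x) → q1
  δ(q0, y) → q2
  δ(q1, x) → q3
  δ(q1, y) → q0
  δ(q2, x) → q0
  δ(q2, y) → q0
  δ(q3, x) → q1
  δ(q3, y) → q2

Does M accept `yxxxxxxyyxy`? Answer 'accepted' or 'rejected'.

q0 --y--> q2
q2 --x--> q0
q0 --x--> q1
q1 --x--> q3
q3 --x--> q1
q1 --x--> q3
q3 --x--> q1
q1 --y--> q0
q0 --y--> q2
q2 --x--> q0
q0 --y--> q2
End in state q2, which is not an accepting state.

rejected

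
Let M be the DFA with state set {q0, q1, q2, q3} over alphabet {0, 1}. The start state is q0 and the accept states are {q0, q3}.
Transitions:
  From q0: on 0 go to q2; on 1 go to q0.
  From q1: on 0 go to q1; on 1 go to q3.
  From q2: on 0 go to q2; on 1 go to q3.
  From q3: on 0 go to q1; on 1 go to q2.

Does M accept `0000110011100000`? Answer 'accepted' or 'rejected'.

rejected

q0 --0--> q2
q2 --0--> q2
q2 --0--> q2
q2 --0--> q2
q2 --1--> q3
q3 --1--> q2
q2 --0--> q2
q2 --0--> q2
q2 --1--> q3
q3 --1--> q2
q2 --1--> q3
q3 --0--> q1
q1 --0--> q1
q1 --0--> q1
q1 --0--> q1
q1 --0--> q1
End in state q1, which is not an accepting state.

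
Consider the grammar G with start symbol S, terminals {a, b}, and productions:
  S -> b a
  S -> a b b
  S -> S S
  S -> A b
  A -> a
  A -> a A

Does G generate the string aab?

S ⇒ Ab ⇒ aAb ⇒ aab

yes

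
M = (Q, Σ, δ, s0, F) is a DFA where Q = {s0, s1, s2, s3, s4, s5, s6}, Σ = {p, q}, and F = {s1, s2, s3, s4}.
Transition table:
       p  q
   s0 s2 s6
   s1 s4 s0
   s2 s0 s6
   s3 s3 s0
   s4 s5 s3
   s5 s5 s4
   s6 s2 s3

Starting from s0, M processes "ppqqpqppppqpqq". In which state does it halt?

s3

s0 --p--> s2
s2 --p--> s0
s0 --q--> s6
s6 --q--> s3
s3 --p--> s3
s3 --q--> s0
s0 --p--> s2
s2 --p--> s0
s0 --p--> s2
s2 --p--> s0
s0 --q--> s6
s6 --p--> s2
s2 --q--> s6
s6 --q--> s3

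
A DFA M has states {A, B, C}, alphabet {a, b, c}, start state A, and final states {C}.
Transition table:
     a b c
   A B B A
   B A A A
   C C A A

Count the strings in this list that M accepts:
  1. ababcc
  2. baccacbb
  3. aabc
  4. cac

0

ababcc: rejected
baccacbb: rejected
aabc: rejected
cac: rejected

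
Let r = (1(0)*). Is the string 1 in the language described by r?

Split as 1·ε: 1 matches 1 and (0)* matches ε.

yes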